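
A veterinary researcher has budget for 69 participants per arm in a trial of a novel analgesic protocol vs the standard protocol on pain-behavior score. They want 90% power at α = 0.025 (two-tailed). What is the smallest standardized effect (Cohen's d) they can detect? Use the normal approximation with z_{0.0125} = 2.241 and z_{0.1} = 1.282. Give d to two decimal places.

d_min ≈ 0.60

For two independent groups of n = 69 each: d_min = (z_{α/2} + z_β)·√(2/n).
z-sum = 2.241 + 1.282 = 3.523.
d_min = 3.523 × √(2/69) = 3.523 × 0.1703 = 0.600.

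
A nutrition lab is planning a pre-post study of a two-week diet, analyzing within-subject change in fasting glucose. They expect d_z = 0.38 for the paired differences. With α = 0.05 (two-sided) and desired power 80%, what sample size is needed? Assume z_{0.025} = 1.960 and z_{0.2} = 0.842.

n = 55 pairs

For a paired (one-sample on differences) test: n = ((z_{α/2} + z_β) / d)².
z_{α/2} + z_β = 1.960 + 0.842 = 2.802.
n = (2.802 / 0.38)² = 7.374² = 54.37.
Round up.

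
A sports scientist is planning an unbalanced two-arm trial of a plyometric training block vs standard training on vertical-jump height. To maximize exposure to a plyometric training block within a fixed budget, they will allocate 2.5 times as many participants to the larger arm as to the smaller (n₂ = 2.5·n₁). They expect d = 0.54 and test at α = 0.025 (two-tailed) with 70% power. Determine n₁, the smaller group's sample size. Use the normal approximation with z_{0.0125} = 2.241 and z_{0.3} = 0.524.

With allocation ratio k = n₂/n₁ = 2.5, Var(x̄₁−x̄₂) = σ²(1/n₁ + 1/(k·n₁)) = σ²·(k+1)/(k·n₁).
So n₁ = (1 + 1/k)·((z_{α/2} + z_β)/d)² = 1.400 × (2.765/0.54)².
n₁ = 1.400 × 26.22 = 36.7.
Round up: n₁ = 37, giving n₂ = ⌈2.5 × 37⌉ = ⌈92.5⌉ = 93.

n₁ = 37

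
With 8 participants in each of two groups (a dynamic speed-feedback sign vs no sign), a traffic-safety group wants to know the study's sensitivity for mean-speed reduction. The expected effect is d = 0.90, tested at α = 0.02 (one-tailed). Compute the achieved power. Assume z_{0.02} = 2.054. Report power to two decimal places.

power ≈ 0.40

For two equal groups, power = Φ(d·√(n/2) − z_{α}).
d·√(n/2) = 0.90 × √(8/2) = 0.90 × 2.000 = 1.800.
z_β = 1.800 − 2.054 = -0.254.
Power = Φ(-0.254) = 0.400.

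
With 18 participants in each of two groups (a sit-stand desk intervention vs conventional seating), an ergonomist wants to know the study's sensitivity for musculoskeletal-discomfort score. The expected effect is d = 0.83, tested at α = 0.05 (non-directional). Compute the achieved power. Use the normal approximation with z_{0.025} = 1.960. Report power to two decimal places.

power ≈ 0.70

For two equal groups, power = Φ(d·√(n/2) − z_{α/2}).
d·√(n/2) = 0.83 × √(18/2) = 0.83 × 3.000 = 2.490.
z_β = 2.490 − 1.960 = 0.530.
Power = Φ(0.530) = 0.702.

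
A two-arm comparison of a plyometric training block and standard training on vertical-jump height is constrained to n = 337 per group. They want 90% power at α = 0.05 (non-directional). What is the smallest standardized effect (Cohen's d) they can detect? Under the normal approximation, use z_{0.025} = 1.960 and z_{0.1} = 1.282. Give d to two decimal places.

d_min ≈ 0.25

For two independent groups of n = 337 each: d_min = (z_{α/2} + z_β)·√(2/n).
z-sum = 1.960 + 1.282 = 3.242.
d_min = 3.242 × √(2/337) = 3.242 × 0.0770 = 0.250.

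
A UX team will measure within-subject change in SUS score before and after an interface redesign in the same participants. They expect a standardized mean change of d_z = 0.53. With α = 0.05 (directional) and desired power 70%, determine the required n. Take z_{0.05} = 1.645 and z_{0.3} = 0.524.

n = 17 pairs

For a paired (one-sample on differences) test: n = ((z_{α} + z_β) / d)².
z_{α} + z_β = 1.645 + 0.524 = 2.169.
n = (2.169 / 0.53)² = 4.092² = 16.75.
Round up.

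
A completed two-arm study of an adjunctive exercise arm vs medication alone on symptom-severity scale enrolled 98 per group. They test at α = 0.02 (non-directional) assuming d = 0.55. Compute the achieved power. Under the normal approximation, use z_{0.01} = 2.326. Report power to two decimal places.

For two equal groups, power = Φ(d·√(n/2) − z_{α/2}).
d·√(n/2) = 0.55 × √(98/2) = 0.55 × 7.000 = 3.850.
z_β = 3.850 − 2.326 = 1.524.
Power = Φ(1.524) = 0.936.

power ≈ 0.94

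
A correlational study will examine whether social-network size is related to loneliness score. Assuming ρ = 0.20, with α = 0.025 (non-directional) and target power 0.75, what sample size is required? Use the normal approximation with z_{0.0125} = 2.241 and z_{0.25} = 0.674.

Fisher's z: C = ½·ln((1+r)/(1−r)) = ½·ln(1.5000) = 0.2027.
n = ((z_{α/2} + z_β)/C)² + 3.
(2.241 + 0.674) / 0.2027 = 2.915 / 0.2027 = 14.381.
n = 14.381² + 3 = 206.81 + 3 = 209.8.
Round up.

n = 210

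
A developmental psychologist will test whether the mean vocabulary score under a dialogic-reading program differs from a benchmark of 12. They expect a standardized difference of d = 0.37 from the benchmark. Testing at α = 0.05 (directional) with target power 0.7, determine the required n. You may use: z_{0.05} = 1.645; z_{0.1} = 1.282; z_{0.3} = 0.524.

For a one-sample test: n = ((z_{α} + z_β) / d)².
z_{α} + z_β = 1.645 + 0.524 = 2.169.
n = (2.169 / 0.37)² = 5.862² = 34.36.
Round up.

n = 35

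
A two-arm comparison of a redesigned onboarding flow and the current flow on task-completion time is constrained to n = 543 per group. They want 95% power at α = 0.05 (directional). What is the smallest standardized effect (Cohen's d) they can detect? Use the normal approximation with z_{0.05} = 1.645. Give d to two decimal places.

d_min ≈ 0.20

For two independent groups of n = 543 each: d_min = (z_{α} + z_β)·√(2/n).
z-sum = 1.645 + 1.645 = 3.290.
d_min = 3.290 × √(2/543) = 3.290 × 0.0607 = 0.200.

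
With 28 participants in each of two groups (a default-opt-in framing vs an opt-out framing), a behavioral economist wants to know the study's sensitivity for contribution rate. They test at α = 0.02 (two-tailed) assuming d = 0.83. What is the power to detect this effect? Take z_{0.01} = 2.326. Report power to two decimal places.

For two equal groups, power = Φ(d·√(n/2) − z_{α/2}).
d·√(n/2) = 0.83 × √(28/2) = 0.83 × 3.742 = 3.106.
z_β = 3.106 − 2.326 = 0.780.
Power = Φ(0.780) = 0.782.

power ≈ 0.78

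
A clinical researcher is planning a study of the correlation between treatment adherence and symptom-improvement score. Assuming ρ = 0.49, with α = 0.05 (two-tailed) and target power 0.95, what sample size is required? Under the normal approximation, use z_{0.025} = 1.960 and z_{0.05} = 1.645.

Fisher's z: C = ½·ln((1+r)/(1−r)) = ½·ln(2.9216) = 0.5361.
n = ((z_{α/2} + z_β)/C)² + 3.
(1.960 + 1.645) / 0.5361 = 3.605 / 0.5361 = 6.724.
n = 6.724² + 3 = 45.22 + 3 = 48.2.
Round up.

n = 49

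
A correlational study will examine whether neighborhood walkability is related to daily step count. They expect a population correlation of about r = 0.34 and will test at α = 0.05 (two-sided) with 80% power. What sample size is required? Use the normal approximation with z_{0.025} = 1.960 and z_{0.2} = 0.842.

Fisher's z: C = ½·ln((1+r)/(1−r)) = ½·ln(2.0303) = 0.3541.
n = ((z_{α/2} + z_β)/C)² + 3.
(1.960 + 0.842) / 0.3541 = 2.802 / 0.3541 = 7.913.
n = 7.913² + 3 = 62.62 + 3 = 65.6.
Round up.

n = 66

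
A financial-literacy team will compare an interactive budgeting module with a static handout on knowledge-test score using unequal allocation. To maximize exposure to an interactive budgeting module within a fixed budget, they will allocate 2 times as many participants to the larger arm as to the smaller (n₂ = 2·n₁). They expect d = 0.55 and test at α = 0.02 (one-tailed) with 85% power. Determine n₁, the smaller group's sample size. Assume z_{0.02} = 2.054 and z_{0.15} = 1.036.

With allocation ratio k = n₂/n₁ = 2, Var(x̄₁−x̄₂) = σ²(1/n₁ + 1/(k·n₁)) = σ²·(k+1)/(k·n₁).
So n₁ = (1 + 1/k)·((z_{α} + z_β)/d)² = 1.500 × (3.090/0.55)².
n₁ = 1.500 × 31.56 = 47.3.
Round up: n₁ = 48, giving n₂ = 2 × 48 = 96.

n₁ = 48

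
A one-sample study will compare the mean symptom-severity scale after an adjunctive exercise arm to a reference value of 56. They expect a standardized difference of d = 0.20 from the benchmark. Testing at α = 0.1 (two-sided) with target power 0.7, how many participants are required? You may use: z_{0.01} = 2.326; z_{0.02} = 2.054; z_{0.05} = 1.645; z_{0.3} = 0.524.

n = 118

For a one-sample test: n = ((z_{α/2} + z_β) / d)².
z_{α/2} + z_β = 1.645 + 0.524 = 2.169.
n = (2.169 / 0.20)² = 10.845² = 117.61.
Round up.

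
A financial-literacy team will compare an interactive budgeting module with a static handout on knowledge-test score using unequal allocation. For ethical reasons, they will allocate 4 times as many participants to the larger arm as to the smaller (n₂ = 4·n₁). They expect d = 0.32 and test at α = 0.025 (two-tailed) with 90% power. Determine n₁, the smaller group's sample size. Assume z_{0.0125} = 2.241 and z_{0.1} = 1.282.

n₁ = 152

With allocation ratio k = n₂/n₁ = 4, Var(x̄₁−x̄₂) = σ²(1/n₁ + 1/(k·n₁)) = σ²·(k+1)/(k·n₁).
So n₁ = (1 + 1/k)·((z_{α/2} + z_β)/d)² = 1.250 × (3.523/0.32)².
n₁ = 1.250 × 121.21 = 151.5.
Round up: n₁ = 152, giving n₂ = 4 × 152 = 608.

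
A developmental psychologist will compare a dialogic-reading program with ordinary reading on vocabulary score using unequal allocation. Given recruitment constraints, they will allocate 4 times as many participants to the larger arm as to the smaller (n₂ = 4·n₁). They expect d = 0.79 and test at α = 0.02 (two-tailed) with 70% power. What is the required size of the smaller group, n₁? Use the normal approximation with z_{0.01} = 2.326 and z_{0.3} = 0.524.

n₁ = 17

With allocation ratio k = n₂/n₁ = 4, Var(x̄₁−x̄₂) = σ²(1/n₁ + 1/(k·n₁)) = σ²·(k+1)/(k·n₁).
So n₁ = (1 + 1/k)·((z_{α/2} + z_β)/d)² = 1.250 × (2.850/0.79)².
n₁ = 1.250 × 13.01 = 16.3.
Round up: n₁ = 17, giving n₂ = 4 × 17 = 68.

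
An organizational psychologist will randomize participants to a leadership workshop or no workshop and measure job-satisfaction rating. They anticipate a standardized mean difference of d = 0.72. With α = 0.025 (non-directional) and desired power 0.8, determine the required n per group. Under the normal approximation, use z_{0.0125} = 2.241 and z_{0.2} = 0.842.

For two independent groups with equal n: n = 2·((z_{α/2} + z_β) / d)².
z_{α/2} + z_β = 2.241 + 0.842 = 3.083.
n = 2 × (3.083 / 0.72)² = 2 × 4.282² = 2 × 18.34 = 36.7.
Round up to the next whole participant.

n = 37 per group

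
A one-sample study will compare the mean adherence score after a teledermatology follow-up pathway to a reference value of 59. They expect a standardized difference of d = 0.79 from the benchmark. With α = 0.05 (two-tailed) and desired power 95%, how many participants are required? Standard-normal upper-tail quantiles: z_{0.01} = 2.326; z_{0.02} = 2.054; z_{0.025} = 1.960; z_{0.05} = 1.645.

For a one-sample test: n = ((z_{α/2} + z_β) / d)².
z_{α/2} + z_β = 1.960 + 1.645 = 3.605.
n = (3.605 / 0.79)² = 4.563² = 20.82.
Round up.

n = 21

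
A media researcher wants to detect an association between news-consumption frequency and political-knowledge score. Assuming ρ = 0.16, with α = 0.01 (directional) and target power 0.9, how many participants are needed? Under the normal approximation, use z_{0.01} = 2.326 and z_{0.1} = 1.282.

Fisher's z: C = ½·ln((1+r)/(1−r)) = ½·ln(1.3810) = 0.1614.
n = ((z_{α} + z_β)/C)² + 3.
(2.326 + 1.282) / 0.1614 = 3.608 / 0.1614 = 22.354.
n = 22.354² + 3 = 499.72 + 3 = 502.7.
Round up.

n = 503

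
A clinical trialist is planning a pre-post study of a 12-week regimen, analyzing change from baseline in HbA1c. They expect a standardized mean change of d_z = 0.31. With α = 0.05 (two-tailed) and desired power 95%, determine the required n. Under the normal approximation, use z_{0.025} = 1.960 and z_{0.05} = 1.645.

n = 136 pairs

For a paired (one-sample on differences) test: n = ((z_{α/2} + z_β) / d)².
z_{α/2} + z_β = 1.960 + 1.645 = 3.605.
n = (3.605 / 0.31)² = 11.629² = 135.23.
Round up.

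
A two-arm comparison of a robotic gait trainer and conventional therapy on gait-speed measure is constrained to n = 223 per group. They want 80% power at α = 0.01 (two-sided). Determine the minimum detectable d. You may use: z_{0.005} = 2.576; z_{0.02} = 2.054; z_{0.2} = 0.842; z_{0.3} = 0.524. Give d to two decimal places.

For two independent groups of n = 223 each: d_min = (z_{α/2} + z_β)·√(2/n).
z-sum = 2.576 + 0.842 = 3.418.
d_min = 3.418 × √(2/223) = 3.418 × 0.0947 = 0.324.

d_min ≈ 0.32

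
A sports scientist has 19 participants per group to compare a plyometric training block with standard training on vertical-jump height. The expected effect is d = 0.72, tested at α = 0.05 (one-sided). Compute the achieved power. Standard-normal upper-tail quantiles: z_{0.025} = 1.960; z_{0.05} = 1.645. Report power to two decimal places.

power ≈ 0.72

For two equal groups, power = Φ(d·√(n/2) − z_{α}).
d·√(n/2) = 0.72 × √(19/2) = 0.72 × 3.082 = 2.219.
z_β = 2.219 − 1.645 = 0.574.
Power = Φ(0.574) = 0.717.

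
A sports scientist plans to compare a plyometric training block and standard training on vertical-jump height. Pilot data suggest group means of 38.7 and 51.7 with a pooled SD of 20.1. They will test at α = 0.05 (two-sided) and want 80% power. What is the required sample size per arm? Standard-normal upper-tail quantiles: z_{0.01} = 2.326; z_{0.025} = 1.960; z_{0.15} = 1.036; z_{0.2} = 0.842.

n = 38 per group

Cohen's d = |M₁ − M₂| / SD_pooled = |38.7 − 51.7| / 20.1 = 13.0 / 20.1 = 0.647.
For two independent groups with equal n: n = 2·((z_{α/2} + z_β) / d)².
z_{α/2} + z_β = 1.960 + 0.842 = 2.802.
n = 2 × (2.802 / 0.647)² = 2 × 4.331² = 2 × 18.76 = 37.5.
Round up to the next whole participant.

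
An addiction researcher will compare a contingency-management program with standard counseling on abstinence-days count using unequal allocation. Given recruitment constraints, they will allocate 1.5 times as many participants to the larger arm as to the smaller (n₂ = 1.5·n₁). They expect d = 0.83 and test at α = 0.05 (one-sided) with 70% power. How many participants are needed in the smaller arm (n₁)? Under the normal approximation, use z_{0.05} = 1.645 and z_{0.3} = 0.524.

With allocation ratio k = n₂/n₁ = 1.5, Var(x̄₁−x̄₂) = σ²(1/n₁ + 1/(k·n₁)) = σ²·(k+1)/(k·n₁).
So n₁ = (1 + 1/k)·((z_{α} + z_β)/d)² = 1.667 × (2.169/0.83)².
n₁ = 1.667 × 6.83 = 11.4.
Round up: n₁ = 12, giving n₂ = 1.5 × 12 = 18.

n₁ = 12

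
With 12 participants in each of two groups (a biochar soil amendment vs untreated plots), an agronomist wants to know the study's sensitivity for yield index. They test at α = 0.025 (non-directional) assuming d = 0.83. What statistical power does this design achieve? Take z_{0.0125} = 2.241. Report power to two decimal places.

For two equal groups, power = Φ(d·√(n/2) − z_{α/2}).
d·√(n/2) = 0.83 × √(12/2) = 0.83 × 2.449 = 2.033.
z_β = 2.033 − 2.241 = -0.208.
Power = Φ(-0.208) = 0.418.

power ≈ 0.42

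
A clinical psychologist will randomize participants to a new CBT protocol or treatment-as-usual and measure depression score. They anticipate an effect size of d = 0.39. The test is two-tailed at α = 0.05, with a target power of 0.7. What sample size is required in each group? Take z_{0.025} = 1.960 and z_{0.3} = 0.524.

For two independent groups with equal n: n = 2·((z_{α/2} + z_β) / d)².
z_{α/2} + z_β = 1.960 + 0.524 = 2.484.
n = 2 × (2.484 / 0.39)² = 2 × 6.369² = 2 × 40.57 = 81.1.
Round up to the next whole participant.

n = 82 per group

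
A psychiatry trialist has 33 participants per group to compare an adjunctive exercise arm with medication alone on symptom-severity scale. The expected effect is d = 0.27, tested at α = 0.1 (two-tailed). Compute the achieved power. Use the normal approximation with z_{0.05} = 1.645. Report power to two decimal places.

power ≈ 0.29

For two equal groups, power = Φ(d·√(n/2) − z_{α/2}).
d·√(n/2) = 0.27 × √(33/2) = 0.27 × 4.062 = 1.097.
z_β = 1.097 − 1.645 = -0.548.
Power = Φ(-0.548) = 0.292.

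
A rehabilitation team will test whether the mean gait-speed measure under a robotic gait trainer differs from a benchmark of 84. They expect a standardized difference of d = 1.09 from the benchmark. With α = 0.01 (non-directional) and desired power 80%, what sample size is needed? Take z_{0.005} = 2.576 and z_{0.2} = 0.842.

n = 10

For a one-sample test: n = ((z_{α/2} + z_β) / d)².
z_{α/2} + z_β = 2.576 + 0.842 = 3.418.
n = (3.418 / 1.09)² = 3.136² = 9.83.
Round up.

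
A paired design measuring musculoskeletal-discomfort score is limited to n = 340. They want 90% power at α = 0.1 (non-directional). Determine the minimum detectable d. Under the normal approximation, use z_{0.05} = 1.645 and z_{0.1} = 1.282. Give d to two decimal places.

d_min ≈ 0.16

For a single sample (or paired design) of n = 340: d_min = (z_{α/2} + z_β)/√n.
z-sum = 1.645 + 1.282 = 2.927.
d_min = 2.927 / √340 = 2.927 / 18.439 = 0.159.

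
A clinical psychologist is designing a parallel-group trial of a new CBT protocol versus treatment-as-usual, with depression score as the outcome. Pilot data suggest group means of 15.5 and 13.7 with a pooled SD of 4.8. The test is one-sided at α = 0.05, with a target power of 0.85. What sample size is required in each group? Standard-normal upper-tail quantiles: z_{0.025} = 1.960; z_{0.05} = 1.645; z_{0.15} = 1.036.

n = 103 per group

Cohen's d = |M₁ − M₂| / SD_pooled = |15.5 − 13.7| / 4.8 = 1.8 / 4.8 = 0.375.
For two independent groups with equal n: n = 2·((z_{α} + z_β) / d)².
z_{α} + z_β = 1.645 + 1.036 = 2.681.
n = 2 × (2.681 / 0.375)² = 2 × 7.149² = 2 × 51.11 = 102.2.
Round up to the next whole participant.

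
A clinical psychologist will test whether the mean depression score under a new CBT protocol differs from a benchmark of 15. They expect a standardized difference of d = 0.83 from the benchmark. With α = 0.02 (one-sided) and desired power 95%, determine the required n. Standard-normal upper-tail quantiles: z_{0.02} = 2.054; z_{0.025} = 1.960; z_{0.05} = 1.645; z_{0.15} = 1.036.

For a one-sample test: n = ((z_{α} + z_β) / d)².
z_{α} + z_β = 2.054 + 1.645 = 3.699.
n = (3.699 / 0.83)² = 4.457² = 19.86.
Round up.

n = 20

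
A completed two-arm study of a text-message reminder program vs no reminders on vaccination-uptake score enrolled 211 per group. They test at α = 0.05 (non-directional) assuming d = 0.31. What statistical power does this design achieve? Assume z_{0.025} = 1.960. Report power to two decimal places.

power ≈ 0.89

For two equal groups, power = Φ(d·√(n/2) − z_{α/2}).
d·√(n/2) = 0.31 × √(211/2) = 0.31 × 10.271 = 3.184.
z_β = 3.184 − 1.960 = 1.224.
Power = Φ(1.224) = 0.890.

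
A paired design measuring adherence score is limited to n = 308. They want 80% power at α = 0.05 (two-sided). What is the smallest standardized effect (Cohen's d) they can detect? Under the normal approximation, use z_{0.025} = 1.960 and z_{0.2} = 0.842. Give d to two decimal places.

For a single sample (or paired design) of n = 308: d_min = (z_{α/2} + z_β)/√n.
z-sum = 1.960 + 0.842 = 2.802.
d_min = 2.802 / √308 = 2.802 / 17.550 = 0.160.

d_min ≈ 0.16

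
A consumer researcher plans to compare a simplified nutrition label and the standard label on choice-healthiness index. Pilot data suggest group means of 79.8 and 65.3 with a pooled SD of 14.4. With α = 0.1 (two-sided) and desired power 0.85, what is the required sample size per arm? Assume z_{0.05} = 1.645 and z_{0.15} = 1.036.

Cohen's d = |M₁ − M₂| / SD_pooled = |79.8 − 65.3| / 14.4 = 14.5 / 14.4 = 1.007.
For two independent groups with equal n: n = 2·((z_{α/2} + z_β) / d)².
z_{α/2} + z_β = 1.645 + 1.036 = 2.681.
n = 2 × (2.681 / 1.007)² = 2 × 2.662² = 2 × 7.09 = 14.2.
Round up to the next whole participant.

n = 15 per group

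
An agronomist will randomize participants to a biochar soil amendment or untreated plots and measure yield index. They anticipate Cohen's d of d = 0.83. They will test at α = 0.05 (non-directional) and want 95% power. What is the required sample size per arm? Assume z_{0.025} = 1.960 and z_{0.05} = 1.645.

n = 38 per group

For two independent groups with equal n: n = 2·((z_{α/2} + z_β) / d)².
z_{α/2} + z_β = 1.960 + 1.645 = 3.605.
n = 2 × (3.605 / 0.83)² = 2 × 4.343² = 2 × 18.86 = 37.7.
Round up to the next whole participant.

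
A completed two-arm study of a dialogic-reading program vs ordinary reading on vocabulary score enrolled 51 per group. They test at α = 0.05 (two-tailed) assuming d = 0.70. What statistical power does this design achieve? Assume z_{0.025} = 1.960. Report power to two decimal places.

power ≈ 0.94

For two equal groups, power = Φ(d·√(n/2) − z_{α/2}).
d·√(n/2) = 0.70 × √(51/2) = 0.70 × 5.050 = 3.535.
z_β = 3.535 − 1.960 = 1.575.
Power = Φ(1.575) = 0.942.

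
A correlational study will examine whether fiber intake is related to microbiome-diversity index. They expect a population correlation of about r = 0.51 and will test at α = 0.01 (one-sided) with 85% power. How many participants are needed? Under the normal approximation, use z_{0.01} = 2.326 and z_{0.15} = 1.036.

n = 39

Fisher's z: C = ½·ln((1+r)/(1−r)) = ½·ln(3.0816) = 0.5627.
n = ((z_{α} + z_β)/C)² + 3.
(2.326 + 1.036) / 0.5627 = 3.362 / 0.5627 = 5.975.
n = 5.975² + 3 = 35.70 + 3 = 38.7.
Round up.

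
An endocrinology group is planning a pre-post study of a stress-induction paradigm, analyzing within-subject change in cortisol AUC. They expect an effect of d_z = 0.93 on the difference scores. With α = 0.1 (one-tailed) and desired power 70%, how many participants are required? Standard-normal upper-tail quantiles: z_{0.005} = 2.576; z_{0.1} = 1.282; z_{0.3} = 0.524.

n = 4 pairs

For a paired (one-sample on differences) test: n = ((z_{α} + z_β) / d)².
z_{α} + z_β = 1.282 + 0.524 = 1.806.
n = (1.806 / 0.93)² = 1.942² = 3.77.
Round up.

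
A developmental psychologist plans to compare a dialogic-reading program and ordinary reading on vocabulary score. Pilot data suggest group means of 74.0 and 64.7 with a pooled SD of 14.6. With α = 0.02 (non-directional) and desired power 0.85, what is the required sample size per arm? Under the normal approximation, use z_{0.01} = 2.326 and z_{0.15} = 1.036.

n = 56 per group

Cohen's d = |M₁ − M₂| / SD_pooled = |74.0 − 64.7| / 14.6 = 9.3 / 14.6 = 0.637.
For two independent groups with equal n: n = 2·((z_{α/2} + z_β) / d)².
z_{α/2} + z_β = 2.326 + 1.036 = 3.362.
n = 2 × (3.362 / 0.637)² = 2 × 5.278² = 2 × 27.86 = 55.7.
Round up to the next whole participant.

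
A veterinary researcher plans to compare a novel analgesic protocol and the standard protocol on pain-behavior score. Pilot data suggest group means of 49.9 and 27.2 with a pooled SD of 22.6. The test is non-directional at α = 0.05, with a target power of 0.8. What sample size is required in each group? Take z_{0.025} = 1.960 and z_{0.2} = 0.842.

Cohen's d = |M₁ − M₂| / SD_pooled = |49.9 − 27.2| / 22.6 = 22.7 / 22.6 = 1.004.
For two independent groups with equal n: n = 2·((z_{α/2} + z_β) / d)².
z_{α/2} + z_β = 1.960 + 0.842 = 2.802.
n = 2 × (2.802 / 1.004)² = 2 × 2.791² = 2 × 7.79 = 15.6.
Round up to the next whole participant.

n = 16 per group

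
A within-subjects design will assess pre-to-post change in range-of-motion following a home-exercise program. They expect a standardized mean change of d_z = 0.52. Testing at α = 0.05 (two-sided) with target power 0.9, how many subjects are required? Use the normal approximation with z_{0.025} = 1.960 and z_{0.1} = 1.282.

n = 39 pairs

For a paired (one-sample on differences) test: n = ((z_{α/2} + z_β) / d)².
z_{α/2} + z_β = 1.960 + 1.282 = 3.242.
n = (3.242 / 0.52)² = 6.235² = 38.87.
Round up.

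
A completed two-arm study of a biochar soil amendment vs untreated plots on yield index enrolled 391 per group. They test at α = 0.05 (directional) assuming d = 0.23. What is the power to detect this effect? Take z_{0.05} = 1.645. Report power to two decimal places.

For two equal groups, power = Φ(d·√(n/2) − z_{α}).
d·√(n/2) = 0.23 × √(391/2) = 0.23 × 13.982 = 3.216.
z_β = 3.216 − 1.645 = 1.571.
Power = Φ(1.571) = 0.942.

power ≈ 0.94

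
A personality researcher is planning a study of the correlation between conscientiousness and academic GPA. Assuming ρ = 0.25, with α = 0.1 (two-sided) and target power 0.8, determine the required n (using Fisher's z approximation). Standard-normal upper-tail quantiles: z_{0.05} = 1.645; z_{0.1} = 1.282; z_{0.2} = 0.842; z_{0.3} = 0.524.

Fisher's z: C = ½·ln((1+r)/(1−r)) = ½·ln(1.6667) = 0.2554.
n = ((z_{α/2} + z_β)/C)² + 3.
(1.645 + 0.842) / 0.2554 = 2.487 / 0.2554 = 9.738.
n = 9.738² + 3 = 94.82 + 3 = 97.8.
Round up.

n = 98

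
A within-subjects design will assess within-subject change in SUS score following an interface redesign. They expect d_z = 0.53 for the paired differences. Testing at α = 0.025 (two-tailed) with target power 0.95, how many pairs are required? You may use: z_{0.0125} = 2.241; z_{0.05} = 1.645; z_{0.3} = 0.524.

n = 54 pairs

For a paired (one-sample on differences) test: n = ((z_{α/2} + z_β) / d)².
z_{α/2} + z_β = 2.241 + 1.645 = 3.886.
n = (3.886 / 0.53)² = 7.332² = 53.76.
Round up.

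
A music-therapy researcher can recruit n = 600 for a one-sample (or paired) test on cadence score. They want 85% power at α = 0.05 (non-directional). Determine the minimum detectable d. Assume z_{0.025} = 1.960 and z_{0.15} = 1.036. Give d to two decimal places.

For a single sample (or paired design) of n = 600: d_min = (z_{α/2} + z_β)/√n.
z-sum = 1.960 + 1.036 = 2.996.
d_min = 2.996 / √600 = 2.996 / 24.495 = 0.122.

d_min ≈ 0.12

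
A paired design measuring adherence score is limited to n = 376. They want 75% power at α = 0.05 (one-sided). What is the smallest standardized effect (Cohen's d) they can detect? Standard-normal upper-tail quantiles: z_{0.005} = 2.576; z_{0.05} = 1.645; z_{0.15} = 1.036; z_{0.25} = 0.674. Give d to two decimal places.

For a single sample (or paired design) of n = 376: d_min = (z_{α} + z_β)/√n.
z-sum = 1.645 + 0.674 = 2.319.
d_min = 2.319 / √376 = 2.319 / 19.391 = 0.120.

d_min ≈ 0.12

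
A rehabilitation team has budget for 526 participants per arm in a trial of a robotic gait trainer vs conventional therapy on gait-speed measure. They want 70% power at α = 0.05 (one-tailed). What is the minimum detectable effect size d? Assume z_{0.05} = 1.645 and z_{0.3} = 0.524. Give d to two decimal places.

For two independent groups of n = 526 each: d_min = (z_{α} + z_β)·√(2/n).
z-sum = 1.645 + 0.524 = 2.169.
d_min = 2.169 × √(2/526) = 2.169 × 0.0617 = 0.134.

d_min ≈ 0.13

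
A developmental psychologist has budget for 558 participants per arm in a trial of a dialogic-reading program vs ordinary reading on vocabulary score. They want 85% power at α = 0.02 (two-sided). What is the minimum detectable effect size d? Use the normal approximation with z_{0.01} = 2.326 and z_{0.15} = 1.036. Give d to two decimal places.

For two independent groups of n = 558 each: d_min = (z_{α/2} + z_β)·√(2/n).
z-sum = 2.326 + 1.036 = 3.362.
d_min = 3.362 × √(2/558) = 3.362 × 0.0599 = 0.201.

d_min ≈ 0.20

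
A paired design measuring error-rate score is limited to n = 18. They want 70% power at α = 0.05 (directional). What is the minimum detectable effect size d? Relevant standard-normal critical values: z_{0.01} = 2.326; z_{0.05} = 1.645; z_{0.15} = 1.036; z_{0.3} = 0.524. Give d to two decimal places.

For a single sample (or paired design) of n = 18: d_min = (z_{α} + z_β)/√n.
z-sum = 1.645 + 0.524 = 2.169.
d_min = 2.169 / √18 = 2.169 / 4.243 = 0.511.

d_min ≈ 0.51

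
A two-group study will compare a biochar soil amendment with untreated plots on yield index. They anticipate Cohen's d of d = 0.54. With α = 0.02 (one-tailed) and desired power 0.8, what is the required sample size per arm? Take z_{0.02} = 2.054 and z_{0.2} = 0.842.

n = 58 per group

For two independent groups with equal n: n = 2·((z_{α} + z_β) / d)².
z_{α} + z_β = 2.054 + 0.842 = 2.896.
n = 2 × (2.896 / 0.54)² = 2 × 5.363² = 2 × 28.76 = 57.5.
Round up to the next whole participant.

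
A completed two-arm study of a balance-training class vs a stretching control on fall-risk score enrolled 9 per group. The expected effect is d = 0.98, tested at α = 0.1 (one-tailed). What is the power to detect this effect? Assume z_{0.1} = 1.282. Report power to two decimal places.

power ≈ 0.79

For two equal groups, power = Φ(d·√(n/2) − z_{α}).
d·√(n/2) = 0.98 × √(9/2) = 0.98 × 2.121 = 2.079.
z_β = 2.079 − 1.282 = 0.797.
Power = Φ(0.797) = 0.787.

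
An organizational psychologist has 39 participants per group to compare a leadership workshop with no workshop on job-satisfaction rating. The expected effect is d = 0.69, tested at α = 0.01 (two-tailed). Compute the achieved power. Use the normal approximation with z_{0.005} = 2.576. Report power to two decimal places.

power ≈ 0.68

For two equal groups, power = Φ(d·√(n/2) − z_{α/2}).
d·√(n/2) = 0.69 × √(39/2) = 0.69 × 4.416 = 3.047.
z_β = 3.047 − 2.576 = 0.471.
Power = Φ(0.471) = 0.681.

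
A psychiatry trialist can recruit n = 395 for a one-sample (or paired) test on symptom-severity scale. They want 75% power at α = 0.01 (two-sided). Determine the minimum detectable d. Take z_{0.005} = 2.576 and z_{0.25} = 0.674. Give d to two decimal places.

For a single sample (or paired design) of n = 395: d_min = (z_{α/2} + z_β)/√n.
z-sum = 2.576 + 0.674 = 3.250.
d_min = 3.250 / √395 = 3.250 / 19.875 = 0.164.

d_min ≈ 0.16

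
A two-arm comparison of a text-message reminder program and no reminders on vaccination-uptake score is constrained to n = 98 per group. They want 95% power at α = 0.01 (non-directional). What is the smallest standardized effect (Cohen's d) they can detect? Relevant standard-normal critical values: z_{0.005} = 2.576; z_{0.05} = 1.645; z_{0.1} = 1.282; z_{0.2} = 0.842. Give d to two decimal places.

For two independent groups of n = 98 each: d_min = (z_{α/2} + z_β)·√(2/n).
z-sum = 2.576 + 1.645 = 4.221.
d_min = 4.221 × √(2/98) = 4.221 × 0.1429 = 0.603.

d_min ≈ 0.60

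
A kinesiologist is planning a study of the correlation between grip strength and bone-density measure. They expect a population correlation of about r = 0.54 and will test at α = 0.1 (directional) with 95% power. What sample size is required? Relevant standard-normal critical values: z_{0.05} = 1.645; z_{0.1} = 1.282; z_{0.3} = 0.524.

n = 27

Fisher's z: C = ½·ln((1+r)/(1−r)) = ½·ln(3.3478) = 0.6042.
n = ((z_{α} + z_β)/C)² + 3.
(1.282 + 1.645) / 0.6042 = 2.927 / 0.6042 = 4.844.
n = 4.844² + 3 = 23.47 + 3 = 26.5.
Round up.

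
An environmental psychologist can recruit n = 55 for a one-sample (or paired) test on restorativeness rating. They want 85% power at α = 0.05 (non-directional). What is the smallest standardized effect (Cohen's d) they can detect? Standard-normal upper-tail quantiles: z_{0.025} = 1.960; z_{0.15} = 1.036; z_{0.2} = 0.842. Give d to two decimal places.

d_min ≈ 0.40

For a single sample (or paired design) of n = 55: d_min = (z_{α/2} + z_β)/√n.
z-sum = 1.960 + 1.036 = 2.996.
d_min = 2.996 / √55 = 2.996 / 7.416 = 0.404.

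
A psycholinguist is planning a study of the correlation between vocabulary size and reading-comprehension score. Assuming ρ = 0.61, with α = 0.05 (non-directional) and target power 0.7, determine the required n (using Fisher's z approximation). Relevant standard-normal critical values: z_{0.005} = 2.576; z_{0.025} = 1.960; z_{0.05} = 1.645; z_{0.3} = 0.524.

Fisher's z: C = ½·ln((1+r)/(1−r)) = ½·ln(4.1282) = 0.7089.
n = ((z_{α/2} + z_β)/C)² + 3.
(1.960 + 0.524) / 0.7089 = 2.484 / 0.7089 = 3.504.
n = 3.504² + 3 = 12.28 + 3 = 15.3.
Round up.

n = 16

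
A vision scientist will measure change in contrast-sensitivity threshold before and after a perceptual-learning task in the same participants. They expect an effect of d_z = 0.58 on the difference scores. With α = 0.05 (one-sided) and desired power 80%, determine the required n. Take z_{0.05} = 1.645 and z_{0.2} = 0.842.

n = 19 pairs

For a paired (one-sample on differences) test: n = ((z_{α} + z_β) / d)².
z_{α} + z_β = 1.645 + 0.842 = 2.487.
n = (2.487 / 0.58)² = 4.288² = 18.39.
Round up.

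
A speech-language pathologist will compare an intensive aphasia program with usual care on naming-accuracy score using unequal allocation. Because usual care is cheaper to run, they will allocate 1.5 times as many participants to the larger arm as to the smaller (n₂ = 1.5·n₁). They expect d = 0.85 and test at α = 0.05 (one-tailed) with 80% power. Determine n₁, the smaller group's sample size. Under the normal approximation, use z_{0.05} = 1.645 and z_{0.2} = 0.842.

With allocation ratio k = n₂/n₁ = 1.5, Var(x̄₁−x̄₂) = σ²(1/n₁ + 1/(k·n₁)) = σ²·(k+1)/(k·n₁).
So n₁ = (1 + 1/k)·((z_{α} + z_β)/d)² = 1.667 × (2.487/0.85)².
n₁ = 1.667 × 8.56 = 14.3.
Round up: n₁ = 15, giving n₂ = ⌈1.5 × 15⌉ = ⌈22.5⌉ = 23.

n₁ = 15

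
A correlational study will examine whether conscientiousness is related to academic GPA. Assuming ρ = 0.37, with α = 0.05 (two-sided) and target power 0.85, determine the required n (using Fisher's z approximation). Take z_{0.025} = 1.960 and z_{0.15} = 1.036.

n = 63

Fisher's z: C = ½·ln((1+r)/(1−r)) = ½·ln(2.1746) = 0.3884.
n = ((z_{α/2} + z_β)/C)² + 3.
(1.960 + 1.036) / 0.3884 = 2.996 / 0.3884 = 7.714.
n = 7.714² + 3 = 59.50 + 3 = 62.5.
Round up.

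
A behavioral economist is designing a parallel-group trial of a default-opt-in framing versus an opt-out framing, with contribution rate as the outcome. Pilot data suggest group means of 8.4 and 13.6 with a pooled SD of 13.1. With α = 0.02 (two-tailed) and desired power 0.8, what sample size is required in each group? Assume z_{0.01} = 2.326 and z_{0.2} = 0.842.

Cohen's d = |M₁ − M₂| / SD_pooled = |8.4 − 13.6| / 13.1 = 5.2 / 13.1 = 0.397.
For two independent groups with equal n: n = 2·((z_{α/2} + z_β) / d)².
z_{α/2} + z_β = 2.326 + 0.842 = 3.168.
n = 2 × (3.168 / 0.397)² = 2 × 7.980² = 2 × 63.68 = 127.4.
Round up to the next whole participant.

n = 128 per group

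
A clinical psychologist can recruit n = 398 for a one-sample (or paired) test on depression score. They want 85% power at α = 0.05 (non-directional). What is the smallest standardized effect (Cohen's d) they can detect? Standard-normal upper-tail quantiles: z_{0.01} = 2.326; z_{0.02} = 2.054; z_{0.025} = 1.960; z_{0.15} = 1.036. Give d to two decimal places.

For a single sample (or paired design) of n = 398: d_min = (z_{α/2} + z_β)/√n.
z-sum = 1.960 + 1.036 = 2.996.
d_min = 2.996 / √398 = 2.996 / 19.950 = 0.150.

d_min ≈ 0.15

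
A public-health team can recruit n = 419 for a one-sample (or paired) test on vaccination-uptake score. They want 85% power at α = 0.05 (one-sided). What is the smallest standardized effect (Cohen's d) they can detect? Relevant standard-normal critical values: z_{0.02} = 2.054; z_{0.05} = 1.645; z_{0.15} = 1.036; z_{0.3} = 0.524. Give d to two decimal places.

d_min ≈ 0.13

For a single sample (or paired design) of n = 419: d_min = (z_{α} + z_β)/√n.
z-sum = 1.645 + 1.036 = 2.681.
d_min = 2.681 / √419 = 2.681 / 20.469 = 0.131.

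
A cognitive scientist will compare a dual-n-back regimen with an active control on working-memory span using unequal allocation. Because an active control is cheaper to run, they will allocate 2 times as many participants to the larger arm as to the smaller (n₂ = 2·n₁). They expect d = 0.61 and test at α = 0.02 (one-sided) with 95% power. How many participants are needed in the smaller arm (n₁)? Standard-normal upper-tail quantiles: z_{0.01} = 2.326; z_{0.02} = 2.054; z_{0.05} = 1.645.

n₁ = 56

With allocation ratio k = n₂/n₁ = 2, Var(x̄₁−x̄₂) = σ²(1/n₁ + 1/(k·n₁)) = σ²·(k+1)/(k·n₁).
So n₁ = (1 + 1/k)·((z_{α} + z_β)/d)² = 1.500 × (3.699/0.61)².
n₁ = 1.500 × 36.77 = 55.2.
Round up: n₁ = 56, giving n₂ = 2 × 56 = 112.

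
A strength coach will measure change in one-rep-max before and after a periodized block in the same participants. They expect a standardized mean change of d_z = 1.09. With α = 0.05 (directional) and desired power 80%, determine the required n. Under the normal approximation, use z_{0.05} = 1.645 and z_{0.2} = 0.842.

For a paired (one-sample on differences) test: n = ((z_{α} + z_β) / d)².
z_{α} + z_β = 1.645 + 0.842 = 2.487.
n = (2.487 / 1.09)² = 2.282² = 5.21.
Round up.

n = 6 pairs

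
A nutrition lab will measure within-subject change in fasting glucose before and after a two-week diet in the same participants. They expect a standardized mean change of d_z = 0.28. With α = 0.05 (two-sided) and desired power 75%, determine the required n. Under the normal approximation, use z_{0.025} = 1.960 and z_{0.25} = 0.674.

n = 89 pairs

For a paired (one-sample on differences) test: n = ((z_{α/2} + z_β) / d)².
z_{α/2} + z_β = 1.960 + 0.674 = 2.634.
n = (2.634 / 0.28)² = 9.407² = 88.49.
Round up.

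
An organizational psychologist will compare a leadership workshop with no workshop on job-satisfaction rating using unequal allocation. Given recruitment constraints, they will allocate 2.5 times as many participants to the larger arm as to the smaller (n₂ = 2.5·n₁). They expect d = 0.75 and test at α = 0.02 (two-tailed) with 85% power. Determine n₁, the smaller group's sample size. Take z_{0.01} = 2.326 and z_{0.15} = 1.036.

n₁ = 29

With allocation ratio k = n₂/n₁ = 2.5, Var(x̄₁−x̄₂) = σ²(1/n₁ + 1/(k·n₁)) = σ²·(k+1)/(k·n₁).
So n₁ = (1 + 1/k)·((z_{α/2} + z_β)/d)² = 1.400 × (3.362/0.75)².
n₁ = 1.400 × 20.09 = 28.1.
Round up: n₁ = 29, giving n₂ = ⌈2.5 × 29⌉ = ⌈72.5⌉ = 73.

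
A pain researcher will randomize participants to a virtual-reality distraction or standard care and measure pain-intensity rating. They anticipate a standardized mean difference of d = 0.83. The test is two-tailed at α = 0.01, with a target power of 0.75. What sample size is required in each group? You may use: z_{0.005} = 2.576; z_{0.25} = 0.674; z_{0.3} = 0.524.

For two independent groups with equal n: n = 2·((z_{α/2} + z_β) / d)².
z_{α/2} + z_β = 2.576 + 0.674 = 3.250.
n = 2 × (3.250 / 0.83)² = 2 × 3.916² = 2 × 15.33 = 30.7.
Round up to the next whole participant.

n = 31 per group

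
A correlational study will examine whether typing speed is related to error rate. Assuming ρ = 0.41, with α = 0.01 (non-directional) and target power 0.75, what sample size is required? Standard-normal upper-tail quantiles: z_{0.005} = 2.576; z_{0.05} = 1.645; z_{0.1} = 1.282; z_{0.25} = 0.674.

Fisher's z: C = ½·ln((1+r)/(1−r)) = ½·ln(2.3898) = 0.4356.
n = ((z_{α/2} + z_β)/C)² + 3.
(2.576 + 0.674) / 0.4356 = 3.250 / 0.4356 = 7.461.
n = 7.461² + 3 = 55.67 + 3 = 58.7.
Round up.

n = 59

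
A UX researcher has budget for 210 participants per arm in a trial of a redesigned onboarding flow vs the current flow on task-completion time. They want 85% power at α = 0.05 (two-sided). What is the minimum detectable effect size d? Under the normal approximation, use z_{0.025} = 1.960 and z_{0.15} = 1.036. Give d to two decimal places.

For two independent groups of n = 210 each: d_min = (z_{α/2} + z_β)·√(2/n).
z-sum = 1.960 + 1.036 = 2.996.
d_min = 2.996 × √(2/210) = 2.996 × 0.0976 = 0.292.

d_min ≈ 0.29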